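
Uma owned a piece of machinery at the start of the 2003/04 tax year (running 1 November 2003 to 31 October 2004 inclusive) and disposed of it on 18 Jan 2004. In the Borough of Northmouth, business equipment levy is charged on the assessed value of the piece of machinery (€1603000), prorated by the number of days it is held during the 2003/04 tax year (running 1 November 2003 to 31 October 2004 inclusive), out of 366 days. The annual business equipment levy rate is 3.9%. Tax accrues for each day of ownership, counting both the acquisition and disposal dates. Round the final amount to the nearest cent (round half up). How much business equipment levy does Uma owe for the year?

Days held (1 Nov 2003 – 18 Jan 2004): 79 out of 366
Tax = €1603000 × 3.9% × 79/366 = €13494.1066

€13494.11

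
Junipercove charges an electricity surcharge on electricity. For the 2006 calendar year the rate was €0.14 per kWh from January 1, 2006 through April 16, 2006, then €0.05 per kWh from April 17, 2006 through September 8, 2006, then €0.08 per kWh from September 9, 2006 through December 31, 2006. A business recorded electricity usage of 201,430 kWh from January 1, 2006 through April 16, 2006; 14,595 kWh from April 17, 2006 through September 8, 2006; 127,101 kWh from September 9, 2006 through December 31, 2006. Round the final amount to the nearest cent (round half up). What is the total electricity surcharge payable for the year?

€39098.03

January 1 – April 16, 2006: 201,430 kWh at €0.14/kWh → €28200.20
April 17 – September 8, 2006: 14,595 kWh at €0.05/kWh → €729.75
September 9 – December 31, 2006: 127,101 kWh at €0.08/kWh → €10168.08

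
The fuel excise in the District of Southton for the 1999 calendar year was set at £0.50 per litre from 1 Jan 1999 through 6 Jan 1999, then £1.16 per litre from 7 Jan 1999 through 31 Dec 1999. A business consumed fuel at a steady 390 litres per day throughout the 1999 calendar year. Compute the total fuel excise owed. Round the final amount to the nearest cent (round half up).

1 Jan – 6 Jan 1999: 6 days × 390 litres/day = 2,340 litres at £0.50/litre → £1,170.00
7 Jan – 31 Dec 1999: 359 days × 390 litres/day = 140,010 litres at £1.16/litre → £162,411.60

£163,581.60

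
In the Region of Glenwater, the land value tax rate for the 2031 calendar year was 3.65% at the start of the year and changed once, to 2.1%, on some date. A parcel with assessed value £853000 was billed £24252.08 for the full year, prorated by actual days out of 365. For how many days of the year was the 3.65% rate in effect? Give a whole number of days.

Let d = days at the first rate; then 365 − d days at the second rate.
£853000 × [3.65%·d + 2.1%·(365−d)] / 365 = £24252.08
Solving gives d = 175, so the new rate took effect on June 25, 2031.

175 days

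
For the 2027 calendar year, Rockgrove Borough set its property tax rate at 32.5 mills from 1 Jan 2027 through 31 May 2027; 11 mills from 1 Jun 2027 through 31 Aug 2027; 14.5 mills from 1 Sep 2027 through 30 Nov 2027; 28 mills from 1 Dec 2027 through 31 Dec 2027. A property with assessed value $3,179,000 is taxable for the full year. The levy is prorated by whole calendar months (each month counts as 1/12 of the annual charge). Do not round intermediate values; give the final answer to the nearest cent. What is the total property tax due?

1 Jan – 31 May 2027: 5 months at 32.5 mills → $3,179,000 × 3.25% × 5/12 = $43,048.9583
1 Jun – 31 Aug 2027: 3 months at 11 mills → $3,179,000 × 1.1% × 3/12 = $8,742.2500
1 Sep – 30 Nov 2027: 3 months at 14.5 mills → $3,179,000 × 1.45% × 3/12 = $11,523.8750
1 Dec – 31 Dec 2027: 1 month at 28 mills → $3,179,000 × 2.8% × 1/12 = $7,417.6667
Total = $70,732.7500

$70,732.75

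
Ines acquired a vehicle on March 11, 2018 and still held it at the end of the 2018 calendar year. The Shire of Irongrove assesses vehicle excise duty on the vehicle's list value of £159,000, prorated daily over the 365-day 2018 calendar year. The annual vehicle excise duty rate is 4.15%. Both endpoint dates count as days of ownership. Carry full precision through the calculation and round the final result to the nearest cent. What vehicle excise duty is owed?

£5,351.11

Days held (March 11 – December 31, 2018): 296 out of 365
Tax = £159,000 × 4.15% × 296/365 = £5,351.1123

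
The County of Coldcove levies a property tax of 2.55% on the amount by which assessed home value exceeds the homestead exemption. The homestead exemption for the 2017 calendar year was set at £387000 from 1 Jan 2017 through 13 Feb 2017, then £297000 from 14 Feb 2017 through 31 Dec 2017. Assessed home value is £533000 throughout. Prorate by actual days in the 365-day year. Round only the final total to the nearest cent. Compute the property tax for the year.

£5741.34

1 Jan – 13 Feb 2017: 44 days, exemption £387000 → (£533000 − £387000) × 2.55% × 44/365 = £448.8000
14 Feb – 31 Dec 2017: 321 days, exemption £297000 → (£533000 − £297000) × 2.55% × 321/365 = £5292.5425
Total = £5741.3425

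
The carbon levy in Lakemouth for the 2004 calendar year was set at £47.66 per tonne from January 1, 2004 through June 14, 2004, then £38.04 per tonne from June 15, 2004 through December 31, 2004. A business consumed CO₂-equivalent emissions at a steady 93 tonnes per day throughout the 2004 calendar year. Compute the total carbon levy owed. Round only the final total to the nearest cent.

January 1 – June 14, 2004: 166 days × 93 tonnes/day = 15,438 tonnes at £47.66/tonne → £735,775.08
June 15 – December 31, 2004: 200 days × 93 tonnes/day = 18,600 tonnes at £38.04/tonne → £707,544.00

£1,443,319.08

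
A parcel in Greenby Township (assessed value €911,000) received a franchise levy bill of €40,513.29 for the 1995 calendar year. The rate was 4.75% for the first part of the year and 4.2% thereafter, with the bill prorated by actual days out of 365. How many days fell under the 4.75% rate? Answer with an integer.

Let d = days at the first rate; then 365 − d days at the second rate.
€911,000 × [4.75%·d + 4.2%·(365−d)] / 365 = €40,513.29
Solving gives d = 164, so the new rate took effect on 14 June 1995.

164 days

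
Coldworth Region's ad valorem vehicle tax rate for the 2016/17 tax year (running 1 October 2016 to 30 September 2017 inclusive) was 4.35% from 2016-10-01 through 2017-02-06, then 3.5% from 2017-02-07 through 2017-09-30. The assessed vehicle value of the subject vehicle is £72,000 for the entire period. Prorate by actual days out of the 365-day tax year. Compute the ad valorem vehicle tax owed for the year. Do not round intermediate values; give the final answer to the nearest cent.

2016-10-01 to 2017-02-06: 129 days at 4.35% → £72,000 × 4.35% × 129/365 = £1,106.9260
2017-02-07 to 2017-09-30: 236 days at 3.5% → £72,000 × 3.5% × 236/365 = £1,629.3699
Total = £2,736.2959

£2,736.30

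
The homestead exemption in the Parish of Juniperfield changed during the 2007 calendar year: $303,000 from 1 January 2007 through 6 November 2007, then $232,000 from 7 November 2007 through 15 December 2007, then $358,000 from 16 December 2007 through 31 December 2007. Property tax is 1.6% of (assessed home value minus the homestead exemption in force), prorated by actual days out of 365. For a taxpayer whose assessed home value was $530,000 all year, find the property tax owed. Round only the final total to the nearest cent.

$3,714.81

1 January – 6 November 2007: 310 days, exemption $303,000 → ($530,000 − $303,000) × 1.6% × 310/365 = $3,084.7123
7 November – 15 December 2007: 39 days, exemption $232,000 → ($530,000 − $232,000) × 1.6% × 39/365 = $509.4575
16 December – 31 December 2007: 16 days, exemption $358,000 → ($530,000 − $358,000) × 1.6% × 16/365 = $120.6356
Total = $3,714.8055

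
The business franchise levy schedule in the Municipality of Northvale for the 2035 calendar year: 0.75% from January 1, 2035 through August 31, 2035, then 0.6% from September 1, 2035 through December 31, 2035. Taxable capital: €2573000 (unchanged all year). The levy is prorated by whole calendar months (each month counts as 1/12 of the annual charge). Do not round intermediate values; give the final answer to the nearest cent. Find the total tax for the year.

€18011.00

January 1 – August 31, 2035: 8 months at 0.75% → €2573000 × 0.75% × 8/12 = €12865.0000
September 1 – December 31, 2035: 4 months at 0.6% → €2573000 × 0.6% × 4/12 = €5146.0000
Total = €18011.0000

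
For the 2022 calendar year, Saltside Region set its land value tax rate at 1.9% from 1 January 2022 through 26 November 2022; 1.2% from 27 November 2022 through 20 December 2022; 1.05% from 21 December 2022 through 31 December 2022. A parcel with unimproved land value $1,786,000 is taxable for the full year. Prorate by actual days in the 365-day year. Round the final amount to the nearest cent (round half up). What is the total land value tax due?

$32,654.44

1 January – 26 November 2022: 330 days at 1.9% → $1,786,000 × 1.9% × 330/365 = $30,680.0548
27 November – 20 December 2022: 24 days at 1.2% → $1,786,000 × 1.2% × 24/365 = $1,409.2274
21 December – 31 December 2022: 11 days at 1.05% → $1,786,000 × 1.05% × 11/365 = $565.1589
Total = $32,654.4411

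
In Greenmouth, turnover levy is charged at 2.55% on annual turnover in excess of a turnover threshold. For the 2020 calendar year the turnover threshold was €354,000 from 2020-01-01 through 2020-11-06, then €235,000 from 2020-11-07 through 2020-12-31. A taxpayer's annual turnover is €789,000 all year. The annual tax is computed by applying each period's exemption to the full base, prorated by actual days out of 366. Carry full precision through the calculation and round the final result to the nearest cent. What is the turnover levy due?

2020-01-01 to 2020-11-06: 311 days, exemption €354,000 → (€789,000 − €354,000) × 2.55% × 311/366 = €9,425.5943
2020-11-07 to 2020-12-31: 55 days, exemption €235,000 → (€789,000 − €235,000) × 2.55% × 55/366 = €2,122.9098
Total = €11,548.5041

€11,548.50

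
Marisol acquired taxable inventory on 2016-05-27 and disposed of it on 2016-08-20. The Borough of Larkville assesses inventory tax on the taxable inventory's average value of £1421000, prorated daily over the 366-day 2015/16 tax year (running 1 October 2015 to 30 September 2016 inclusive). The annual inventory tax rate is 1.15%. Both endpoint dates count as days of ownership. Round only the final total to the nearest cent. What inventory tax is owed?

£3839.81

Days held (2016-05-27 to 2016-08-20): 86 out of 366
Tax = £1421000 × 1.15% × 86/366 = £3839.8060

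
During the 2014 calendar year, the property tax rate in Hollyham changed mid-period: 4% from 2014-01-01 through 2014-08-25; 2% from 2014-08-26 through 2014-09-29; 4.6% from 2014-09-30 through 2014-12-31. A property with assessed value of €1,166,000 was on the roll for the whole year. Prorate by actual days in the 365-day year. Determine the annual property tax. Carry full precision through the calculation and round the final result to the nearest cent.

€46,186.38

2014-01-01 to 2014-08-25: 237 days at 4% → €1,166,000 × 4% × 237/365 = €30,284.0548
2014-08-26 to 2014-09-29: 35 days at 2% → €1,166,000 × 2% × 35/365 = €2,236.1644
2014-09-30 to 2014-12-31: 93 days at 4.6% → €1,166,000 × 4.6% × 93/365 = €13,666.1589
Total = €46,186.3781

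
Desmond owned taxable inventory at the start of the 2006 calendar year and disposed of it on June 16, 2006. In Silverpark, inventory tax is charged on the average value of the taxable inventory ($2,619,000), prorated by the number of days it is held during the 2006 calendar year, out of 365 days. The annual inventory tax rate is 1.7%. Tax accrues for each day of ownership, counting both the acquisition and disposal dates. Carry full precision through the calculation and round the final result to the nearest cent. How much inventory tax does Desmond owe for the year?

$20,370.80

Days held (January 1 – June 16, 2006): 167 out of 365
Tax = $2,619,000 × 1.7% × 167/365 = $20,370.7973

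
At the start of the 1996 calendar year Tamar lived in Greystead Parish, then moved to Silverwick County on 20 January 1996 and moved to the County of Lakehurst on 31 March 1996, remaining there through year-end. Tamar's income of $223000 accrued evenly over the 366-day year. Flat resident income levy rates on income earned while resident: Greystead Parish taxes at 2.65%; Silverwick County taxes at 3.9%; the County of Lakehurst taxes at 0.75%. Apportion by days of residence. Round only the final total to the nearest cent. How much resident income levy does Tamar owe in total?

Greystead Parish, 1 January – 19 January 1996: 19 days → $223000 × 2.65% × 19/366 = $306.7773
Silverwick County, 20 January – 30 March 1996: 71 days → $223000 × 3.9% × 71/366 = $1687.1230
The County of Lakehurst, 31 March – 31 December 1996: 276 days → $223000 × 0.75% × 276/366 = $1261.2295
Total = $3255.1298

$3255.13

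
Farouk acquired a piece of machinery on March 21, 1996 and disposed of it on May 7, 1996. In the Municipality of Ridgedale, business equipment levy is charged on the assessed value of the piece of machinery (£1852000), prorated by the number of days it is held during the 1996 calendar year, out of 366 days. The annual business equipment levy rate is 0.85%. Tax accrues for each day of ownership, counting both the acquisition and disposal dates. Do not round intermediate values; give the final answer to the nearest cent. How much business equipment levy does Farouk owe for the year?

Days held (March 21 – May 7, 1996): 48 out of 366
Tax = £1852000 × 0.85% × 48/366 = £2064.5246

£2064.52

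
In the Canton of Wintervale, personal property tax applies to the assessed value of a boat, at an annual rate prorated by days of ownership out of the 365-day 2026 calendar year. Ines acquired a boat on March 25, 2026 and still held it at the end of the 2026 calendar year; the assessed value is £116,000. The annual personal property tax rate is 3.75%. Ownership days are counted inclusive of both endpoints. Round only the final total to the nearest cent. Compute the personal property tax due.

Days held (March 25 – December 31, 2026): 282 out of 365
Tax = £116,000 × 3.75% × 282/365 = £3,360.8219

£3,360.82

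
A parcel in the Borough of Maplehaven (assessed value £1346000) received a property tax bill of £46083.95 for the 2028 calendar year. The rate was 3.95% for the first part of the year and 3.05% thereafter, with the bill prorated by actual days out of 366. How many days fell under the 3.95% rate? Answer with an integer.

152 days

Let d = days at the first rate; then 366 − d days at the second rate.
£1346000 × [3.95%·d + 3.05%·(366−d)] / 366 = £46083.95
Solving gives d = 152, so the new rate took effect on 1 June 2028.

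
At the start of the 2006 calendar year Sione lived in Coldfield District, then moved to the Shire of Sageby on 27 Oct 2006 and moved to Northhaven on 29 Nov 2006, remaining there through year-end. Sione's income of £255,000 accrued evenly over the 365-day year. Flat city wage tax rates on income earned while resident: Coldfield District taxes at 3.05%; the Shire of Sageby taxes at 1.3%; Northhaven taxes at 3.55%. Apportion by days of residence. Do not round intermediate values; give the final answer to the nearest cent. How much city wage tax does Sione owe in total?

Coldfield District, 1 Jan – 26 Oct 2006: 299 days → £255,000 × 3.05% × 299/365 = £6,371.1575
The Shire of Sageby, 27 Oct – 28 Nov 2006: 33 days → £255,000 × 1.3% × 33/365 = £299.7123
Northhaven, 29 Nov – 31 Dec 2006: 33 days → £255,000 × 3.55% × 33/365 = £818.4452
Total = £7,489.3151

£7,489.32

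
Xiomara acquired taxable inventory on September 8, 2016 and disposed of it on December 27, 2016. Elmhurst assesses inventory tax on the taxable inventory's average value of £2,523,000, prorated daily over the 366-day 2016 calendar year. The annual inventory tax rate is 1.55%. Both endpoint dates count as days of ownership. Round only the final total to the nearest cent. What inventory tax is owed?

£11,860.17

Days held (September 8 – December 27, 2016): 111 out of 366
Tax = £2,523,000 × 1.55% × 111/366 = £11,860.1680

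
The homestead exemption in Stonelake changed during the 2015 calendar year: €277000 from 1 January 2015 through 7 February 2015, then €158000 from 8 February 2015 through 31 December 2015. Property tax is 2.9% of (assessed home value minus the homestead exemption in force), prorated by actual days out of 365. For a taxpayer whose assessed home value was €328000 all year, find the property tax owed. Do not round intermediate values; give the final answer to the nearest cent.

1 January – 7 February 2015: 38 days, exemption €277000 → (€328000 − €277000) × 2.9% × 38/365 = €153.9781
8 February – 31 December 2015: 327 days, exemption €158000 → (€328000 − €158000) × 2.9% × 327/365 = €4416.7397
Total = €4570.7178

€4570.72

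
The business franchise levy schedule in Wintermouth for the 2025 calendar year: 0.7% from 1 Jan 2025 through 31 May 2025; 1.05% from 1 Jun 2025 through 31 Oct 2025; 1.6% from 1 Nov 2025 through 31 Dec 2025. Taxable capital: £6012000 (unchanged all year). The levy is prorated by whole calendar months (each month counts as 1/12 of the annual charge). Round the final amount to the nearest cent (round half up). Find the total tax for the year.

1 Jan – 31 May 2025: 5 months at 0.7% → £6012000 × 0.7% × 5/12 = £17535.0000
1 Jun – 31 Oct 2025: 5 months at 1.05% → £6012000 × 1.05% × 5/12 = £26302.5000
1 Nov – 31 Dec 2025: 2 months at 1.6% → £6012000 × 1.6% × 2/12 = £16032.0000
Total = £59869.5000

£59869.50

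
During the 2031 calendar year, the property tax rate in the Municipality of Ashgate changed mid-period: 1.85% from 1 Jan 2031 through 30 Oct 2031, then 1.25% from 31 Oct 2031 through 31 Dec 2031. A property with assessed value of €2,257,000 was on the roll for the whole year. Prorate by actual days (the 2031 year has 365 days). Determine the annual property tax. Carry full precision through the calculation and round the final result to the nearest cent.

1 Jan – 30 Oct 2031: 303 days at 1.85% → €2,257,000 × 1.85% × 303/365 = €34,661.9548
31 Oct – 31 Dec 2031: 62 days at 1.25% → €2,257,000 × 1.25% × 62/365 = €4,792.2603
Total = €39,454.2151

€39,454.22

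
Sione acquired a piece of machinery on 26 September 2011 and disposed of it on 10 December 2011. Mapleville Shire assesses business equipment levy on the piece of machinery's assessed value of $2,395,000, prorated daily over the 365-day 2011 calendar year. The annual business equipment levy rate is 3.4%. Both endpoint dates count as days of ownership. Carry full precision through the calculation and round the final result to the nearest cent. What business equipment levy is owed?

$16,955.29

Days held (26 September – 10 December 2011): 76 out of 365
Tax = $2,395,000 × 3.4% × 76/365 = $16,955.2877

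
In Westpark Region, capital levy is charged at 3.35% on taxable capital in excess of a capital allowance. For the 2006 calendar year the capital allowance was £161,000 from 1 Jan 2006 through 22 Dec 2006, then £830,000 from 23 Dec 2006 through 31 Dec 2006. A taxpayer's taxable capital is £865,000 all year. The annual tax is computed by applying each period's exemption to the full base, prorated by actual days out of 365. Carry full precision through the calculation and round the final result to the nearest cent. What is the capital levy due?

£23,031.39

1 Jan – 22 Dec 2006: 356 days, exemption £161,000 → (£865,000 − £161,000) × 3.35% × 356/365 = £23,002.4767
23 Dec – 31 Dec 2006: 9 days, exemption £830,000 → (£865,000 − £830,000) × 3.35% × 9/365 = £28.9110
Total = £23,031.3877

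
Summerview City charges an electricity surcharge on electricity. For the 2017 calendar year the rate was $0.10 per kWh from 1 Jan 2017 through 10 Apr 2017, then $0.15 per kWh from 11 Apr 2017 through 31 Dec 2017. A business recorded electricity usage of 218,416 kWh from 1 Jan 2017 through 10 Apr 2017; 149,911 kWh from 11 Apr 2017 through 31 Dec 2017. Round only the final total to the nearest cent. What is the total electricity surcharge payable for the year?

1 Jan – 10 Apr 2017: 218,416 kWh at $0.10/kWh → $21841.60
11 Apr – 31 Dec 2017: 149,911 kWh at $0.15/kWh → $22486.65

$44328.25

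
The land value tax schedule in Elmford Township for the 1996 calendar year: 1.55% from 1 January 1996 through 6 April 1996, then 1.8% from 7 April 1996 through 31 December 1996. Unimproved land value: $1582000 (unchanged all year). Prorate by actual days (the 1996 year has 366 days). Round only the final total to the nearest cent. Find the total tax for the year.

1 January – 6 April 1996: 97 days at 1.55% → $1582000 × 1.55% × 97/366 = $6498.7350
7 April – 31 December 1996: 269 days at 1.8% → $1582000 × 1.8% × 269/366 = $20929.0820
Total = $27427.8169

$27427.82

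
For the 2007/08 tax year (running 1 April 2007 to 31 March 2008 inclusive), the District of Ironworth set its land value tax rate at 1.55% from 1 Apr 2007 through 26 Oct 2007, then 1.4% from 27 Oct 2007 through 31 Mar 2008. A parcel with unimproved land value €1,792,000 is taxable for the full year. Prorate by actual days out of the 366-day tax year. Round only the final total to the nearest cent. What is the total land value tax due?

€26,622.95

1 Apr – 26 Oct 2007: 209 days at 1.55% → €1,792,000 × 1.55% × 209/366 = €15,861.1585
27 Oct 2007 – 31 Mar 2008: 157 days at 1.4% → €1,792,000 × 1.4% × 157/366 = €10,761.7923
Total = €26,622.9508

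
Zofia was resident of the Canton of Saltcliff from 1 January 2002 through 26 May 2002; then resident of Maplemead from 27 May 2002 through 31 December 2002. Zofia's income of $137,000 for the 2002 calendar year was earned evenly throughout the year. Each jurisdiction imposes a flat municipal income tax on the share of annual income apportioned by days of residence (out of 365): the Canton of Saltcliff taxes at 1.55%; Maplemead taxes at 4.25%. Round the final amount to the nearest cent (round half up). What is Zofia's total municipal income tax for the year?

The Canton of Saltcliff, 1 January – 26 May 2002: 146 days → $137,000 × 1.55% × 146/365 = $849.4000
Maplemead, 27 May – 31 December 2002: 219 days → $137,000 × 4.25% × 219/365 = $3,493.5000
Total = $4,342.9000

$4,342.90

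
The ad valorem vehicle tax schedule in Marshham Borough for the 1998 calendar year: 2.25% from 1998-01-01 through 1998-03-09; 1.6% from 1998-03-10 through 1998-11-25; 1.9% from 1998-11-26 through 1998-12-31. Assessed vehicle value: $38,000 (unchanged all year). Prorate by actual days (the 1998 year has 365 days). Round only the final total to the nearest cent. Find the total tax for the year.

1998-01-01 to 1998-03-09: 68 days at 2.25% → $38,000 × 2.25% × 68/365 = $159.2877
1998-03-10 to 1998-11-25: 261 days at 1.6% → $38,000 × 1.6% × 261/365 = $434.7616
1998-11-26 to 1998-12-31: 36 days at 1.9% → $38,000 × 1.9% × 36/365 = $71.2110
Total = $665.2603

$665.26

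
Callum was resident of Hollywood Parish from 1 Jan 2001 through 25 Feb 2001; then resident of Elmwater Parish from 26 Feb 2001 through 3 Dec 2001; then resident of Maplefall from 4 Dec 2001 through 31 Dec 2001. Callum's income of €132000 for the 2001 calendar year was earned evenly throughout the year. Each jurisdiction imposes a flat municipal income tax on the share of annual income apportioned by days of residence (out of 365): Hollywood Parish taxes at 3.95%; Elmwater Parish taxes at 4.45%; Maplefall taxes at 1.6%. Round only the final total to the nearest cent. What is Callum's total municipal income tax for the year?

€5484.15

Hollywood Parish, 1 Jan – 25 Feb 2001: 56 days → €132000 × 3.95% × 56/365 = €799.9562
Elmwater Parish, 26 Feb – 3 Dec 2001: 281 days → €132000 × 4.45% × 281/365 = €4522.1753
Maplefall, 4 Dec – 31 Dec 2001: 28 days → €132000 × 1.6% × 28/365 = €162.0164
Total = €5484.1479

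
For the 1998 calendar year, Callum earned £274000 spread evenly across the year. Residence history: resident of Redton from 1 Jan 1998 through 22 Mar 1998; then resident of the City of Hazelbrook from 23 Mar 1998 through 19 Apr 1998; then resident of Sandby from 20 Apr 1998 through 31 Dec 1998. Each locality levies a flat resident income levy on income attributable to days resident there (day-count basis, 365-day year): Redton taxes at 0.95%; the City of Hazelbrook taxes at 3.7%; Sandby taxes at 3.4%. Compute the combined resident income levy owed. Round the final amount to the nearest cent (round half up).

£7889.32

Redton, 1 Jan – 22 Mar 1998: 81 days → £274000 × 0.95% × 81/365 = £577.6521
The City of Hazelbrook, 23 Mar – 19 Apr 1998: 28 days → £274000 × 3.7% × 28/365 = £777.7096
Sandby, 20 Apr – 31 Dec 1998: 256 days → £274000 × 3.4% × 256/365 = £6533.9616
Total = £7889.3233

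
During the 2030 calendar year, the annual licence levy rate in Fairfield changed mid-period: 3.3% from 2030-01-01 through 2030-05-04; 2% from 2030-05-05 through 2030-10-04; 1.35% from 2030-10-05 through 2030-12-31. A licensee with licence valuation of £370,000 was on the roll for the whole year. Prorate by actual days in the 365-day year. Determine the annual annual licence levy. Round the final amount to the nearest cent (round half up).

£8,454.25

2030-01-01 to 2030-05-04: 124 days at 3.3% → £370,000 × 3.3% × 124/365 = £4,148.0548
2030-05-05 to 2030-10-04: 153 days at 2% → £370,000 × 2% × 153/365 = £3,101.9178
2030-10-05 to 2030-12-31: 88 days at 1.35% → £370,000 × 1.35% × 88/365 = £1,204.2740
Total = £8,454.2466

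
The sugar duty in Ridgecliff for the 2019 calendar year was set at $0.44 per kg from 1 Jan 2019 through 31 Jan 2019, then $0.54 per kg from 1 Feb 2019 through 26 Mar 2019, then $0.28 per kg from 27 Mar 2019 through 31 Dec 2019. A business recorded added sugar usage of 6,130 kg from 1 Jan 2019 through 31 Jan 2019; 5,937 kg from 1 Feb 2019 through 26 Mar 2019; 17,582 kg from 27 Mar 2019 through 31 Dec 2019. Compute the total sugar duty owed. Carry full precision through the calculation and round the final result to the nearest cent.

1 Jan – 31 Jan 2019: 6,130 kg at $0.44/kg → $2,697.20
1 Feb – 26 Mar 2019: 5,937 kg at $0.54/kg → $3,205.98
27 Mar – 31 Dec 2019: 17,582 kg at $0.28/kg → $4,922.96

$10,826.14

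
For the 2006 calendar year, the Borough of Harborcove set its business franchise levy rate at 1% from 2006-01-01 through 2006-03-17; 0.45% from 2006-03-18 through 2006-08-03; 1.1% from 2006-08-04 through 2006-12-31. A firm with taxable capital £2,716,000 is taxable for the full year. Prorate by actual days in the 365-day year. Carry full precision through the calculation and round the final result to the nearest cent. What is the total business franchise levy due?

2006-01-01 to 2006-03-17: 76 days at 1% → £2,716,000 × 1% × 76/365 = £5,655.2329
2006-03-18 to 2006-08-03: 139 days at 0.45% → £2,716,000 × 0.45% × 139/365 = £4,654.4055
2006-08-04 to 2006-12-31: 150 days at 1.1% → £2,716,000 × 1.1% × 150/365 = £12,277.8082
Total = £22,587.4466

£22,587.45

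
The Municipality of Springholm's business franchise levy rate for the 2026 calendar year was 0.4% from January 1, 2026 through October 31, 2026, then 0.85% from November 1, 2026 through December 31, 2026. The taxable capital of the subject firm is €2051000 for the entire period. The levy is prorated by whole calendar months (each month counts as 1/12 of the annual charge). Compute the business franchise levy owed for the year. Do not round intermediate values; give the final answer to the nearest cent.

January 1 – October 31, 2026: 10 months at 0.4% → €2051000 × 0.4% × 10/12 = €6836.6667
November 1 – December 31, 2026: 2 months at 0.85% → €2051000 × 0.85% × 2/12 = €2905.5833
Total = €9742.2500

€9742.25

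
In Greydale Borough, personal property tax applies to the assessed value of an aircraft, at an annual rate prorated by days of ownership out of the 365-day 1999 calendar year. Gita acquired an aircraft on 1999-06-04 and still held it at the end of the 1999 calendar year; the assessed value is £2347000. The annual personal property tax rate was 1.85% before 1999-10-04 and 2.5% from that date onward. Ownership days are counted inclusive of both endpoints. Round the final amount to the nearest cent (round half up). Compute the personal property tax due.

1999-06-04 to 1999-10-03: 122 days at 1.85% → £2347000 × 1.85% × 122/365 = £14512.8192
1999-10-04 to 1999-12-31: 89 days at 2.5% → £2347000 × 2.5% × 89/365 = £14307.0548
Total = £28819.8740

£28819.87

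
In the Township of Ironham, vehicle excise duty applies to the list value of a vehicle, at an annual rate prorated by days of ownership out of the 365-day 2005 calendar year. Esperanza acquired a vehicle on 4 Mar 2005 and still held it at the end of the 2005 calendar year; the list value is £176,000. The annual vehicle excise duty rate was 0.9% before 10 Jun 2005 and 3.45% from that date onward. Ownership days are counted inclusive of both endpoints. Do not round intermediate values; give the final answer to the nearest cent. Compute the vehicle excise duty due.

4 Mar – 9 Jun 2005: 98 days at 0.9% → £176,000 × 0.9% × 98/365 = £425.2932
10 Jun – 31 Dec 2005: 205 days at 3.45% → £176,000 × 3.45% × 205/365 = £3,410.3014
Total = £3,835.5945

£3,835.59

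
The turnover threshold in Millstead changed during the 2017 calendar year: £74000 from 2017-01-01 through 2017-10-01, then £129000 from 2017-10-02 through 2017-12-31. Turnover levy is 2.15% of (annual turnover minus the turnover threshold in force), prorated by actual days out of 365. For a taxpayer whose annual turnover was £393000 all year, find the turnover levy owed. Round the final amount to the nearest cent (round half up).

£6563.68

2017-01-01 to 2017-10-01: 274 days, exemption £74000 → (£393000 − £74000) × 2.15% × 274/365 = £5148.5726
2017-10-02 to 2017-12-31: 91 days, exemption £129000 → (£393000 − £129000) × 2.15% × 91/365 = £1415.1123
Total = £6563.6849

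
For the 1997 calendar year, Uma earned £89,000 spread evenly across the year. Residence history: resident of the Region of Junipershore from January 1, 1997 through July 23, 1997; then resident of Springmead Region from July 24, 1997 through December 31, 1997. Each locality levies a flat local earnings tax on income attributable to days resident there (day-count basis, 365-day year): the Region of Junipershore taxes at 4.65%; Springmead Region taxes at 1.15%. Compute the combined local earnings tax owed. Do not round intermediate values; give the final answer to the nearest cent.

£2,764.49

The Region of Junipershore, January 1 – July 23, 1997: 204 days → £89,000 × 4.65% × 204/365 = £2,313.0247
Springmead Region, July 24 – December 31, 1997: 161 days → £89,000 × 1.15% × 161/365 = £451.4616
Total = £2,764.4863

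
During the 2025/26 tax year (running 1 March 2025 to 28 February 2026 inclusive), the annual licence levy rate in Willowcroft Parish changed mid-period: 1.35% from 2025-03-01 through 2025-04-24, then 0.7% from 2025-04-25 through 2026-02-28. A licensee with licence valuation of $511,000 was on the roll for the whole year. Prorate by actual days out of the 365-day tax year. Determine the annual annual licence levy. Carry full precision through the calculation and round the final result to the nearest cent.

2025-03-01 to 2025-04-24: 55 days at 1.35% → $511,000 × 1.35% × 55/365 = $1,039.5000
2025-04-25 to 2026-02-28: 310 days at 0.7% → $511,000 × 0.7% × 310/365 = $3,038.0000
Total = $4,077.5000

$4,077.50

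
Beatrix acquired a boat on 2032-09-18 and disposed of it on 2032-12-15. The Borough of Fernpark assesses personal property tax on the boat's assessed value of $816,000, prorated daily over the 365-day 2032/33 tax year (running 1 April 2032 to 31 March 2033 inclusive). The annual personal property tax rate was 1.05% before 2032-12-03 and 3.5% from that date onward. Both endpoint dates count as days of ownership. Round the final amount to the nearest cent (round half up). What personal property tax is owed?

$2,801.23

2032-09-18 to 2032-12-02: 76 days at 1.05% → $816,000 × 1.05% × 76/365 = $1,784.0219
2032-12-03 to 2032-12-15: 13 days at 3.5% → $816,000 × 3.5% × 13/365 = $1,017.2055
Total = $2,801.2274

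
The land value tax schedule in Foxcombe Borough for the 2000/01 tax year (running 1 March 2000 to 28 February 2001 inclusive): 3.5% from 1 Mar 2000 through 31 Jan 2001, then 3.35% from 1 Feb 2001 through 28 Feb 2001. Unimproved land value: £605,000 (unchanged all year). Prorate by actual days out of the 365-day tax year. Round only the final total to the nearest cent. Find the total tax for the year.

1 Mar 2000 – 31 Jan 2001: 337 days at 3.5% → £605,000 × 3.5% × 337/365 = £19,550.6164
1 Feb – 28 Feb 2001: 28 days at 3.35% → £605,000 × 3.35% × 28/365 = £1,554.7671
Total = £21,105.3836

£21,105.38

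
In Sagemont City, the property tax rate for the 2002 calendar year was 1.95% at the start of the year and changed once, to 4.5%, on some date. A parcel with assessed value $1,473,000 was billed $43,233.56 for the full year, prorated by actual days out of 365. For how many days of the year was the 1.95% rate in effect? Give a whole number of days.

Let d = days at the first rate; then 365 − d days at the second rate.
$1,473,000 × [1.95%·d + 4.5%·(365−d)] / 365 = $43,233.56
Solving gives d = 224, so the new rate took effect on August 13, 2002.

224 days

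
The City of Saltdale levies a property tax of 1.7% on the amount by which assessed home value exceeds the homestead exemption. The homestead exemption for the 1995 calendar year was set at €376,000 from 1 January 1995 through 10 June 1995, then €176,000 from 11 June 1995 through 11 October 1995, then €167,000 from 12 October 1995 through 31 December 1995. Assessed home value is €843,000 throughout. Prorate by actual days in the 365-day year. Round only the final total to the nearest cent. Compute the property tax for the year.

1 January – 10 June 1995: 161 days, exemption €376,000 → (€843,000 − €376,000) × 1.7% × 161/365 = €3,501.8603
11 June – 11 October 1995: 123 days, exemption €176,000 → (€843,000 − €176,000) × 1.7% × 123/365 = €3,821.0877
12 October – 31 December 1995: 81 days, exemption €167,000 → (€843,000 − €167,000) × 1.7% × 81/365 = €2,550.2795
Total = €9,873.2274

€9,873.23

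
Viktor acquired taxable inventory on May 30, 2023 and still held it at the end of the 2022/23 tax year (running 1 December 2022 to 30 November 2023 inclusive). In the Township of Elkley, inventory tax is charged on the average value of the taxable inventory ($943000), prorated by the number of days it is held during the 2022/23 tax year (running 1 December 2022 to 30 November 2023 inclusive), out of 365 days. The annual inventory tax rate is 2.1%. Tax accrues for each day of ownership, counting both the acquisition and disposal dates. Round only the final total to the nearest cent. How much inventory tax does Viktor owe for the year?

Days held (May 30 – November 30, 2023): 185 out of 365
Tax = $943000 × 2.1% × 185/365 = $10037.1370

$10037.14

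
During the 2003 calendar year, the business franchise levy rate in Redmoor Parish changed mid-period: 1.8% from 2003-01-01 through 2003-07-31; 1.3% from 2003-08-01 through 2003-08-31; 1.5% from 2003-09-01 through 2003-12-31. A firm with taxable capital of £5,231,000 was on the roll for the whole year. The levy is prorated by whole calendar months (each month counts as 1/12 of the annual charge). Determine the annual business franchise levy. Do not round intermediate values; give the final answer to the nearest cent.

£86,747.42

2003-01-01 to 2003-07-31: 7 months at 1.8% → £5,231,000 × 1.8% × 7/12 = £54,925.5000
2003-08-01 to 2003-08-31: 1 month at 1.3% → £5,231,000 × 1.3% × 1/12 = £5,666.9167
2003-09-01 to 2003-12-31: 4 months at 1.5% → £5,231,000 × 1.5% × 4/12 = £26,155.0000
Total = £86,747.4167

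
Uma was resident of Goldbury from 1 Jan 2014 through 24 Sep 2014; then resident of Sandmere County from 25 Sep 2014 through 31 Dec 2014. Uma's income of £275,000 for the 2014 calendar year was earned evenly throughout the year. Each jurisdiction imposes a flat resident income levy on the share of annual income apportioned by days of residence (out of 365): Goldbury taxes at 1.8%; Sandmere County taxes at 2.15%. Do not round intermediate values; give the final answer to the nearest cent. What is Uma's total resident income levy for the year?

£5,208.42

Goldbury, 1 Jan – 24 Sep 2014: 267 days → £275,000 × 1.8% × 267/365 = £3,620.9589
Sandmere County, 25 Sep – 31 Dec 2014: 98 days → £275,000 × 2.15% × 98/365 = £1,587.4658
Total = £5,208.4247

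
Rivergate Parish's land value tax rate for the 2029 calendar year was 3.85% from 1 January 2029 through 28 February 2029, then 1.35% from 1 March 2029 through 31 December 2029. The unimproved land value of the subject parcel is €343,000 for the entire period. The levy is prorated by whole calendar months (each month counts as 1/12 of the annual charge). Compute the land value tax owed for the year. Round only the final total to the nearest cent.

€6,059.67

1 January – 28 February 2029: 2 months at 3.85% → €343,000 × 3.85% × 2/12 = €2,200.9167
1 March – 31 December 2029: 10 months at 1.35% → €343,000 × 1.35% × 10/12 = €3,858.7500
Total = €6,059.6667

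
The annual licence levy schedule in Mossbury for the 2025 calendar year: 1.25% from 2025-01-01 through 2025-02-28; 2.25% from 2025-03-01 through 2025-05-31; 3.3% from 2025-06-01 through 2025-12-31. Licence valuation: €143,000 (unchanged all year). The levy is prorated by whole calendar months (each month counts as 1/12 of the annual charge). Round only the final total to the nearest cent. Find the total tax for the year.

€3,855.04

2025-01-01 to 2025-02-28: 2 months at 1.25% → €143,000 × 1.25% × 2/12 = €297.9167
2025-03-01 to 2025-05-31: 3 months at 2.25% → €143,000 × 2.25% × 3/12 = €804.3750
2025-06-01 to 2025-12-31: 7 months at 3.3% → €143,000 × 3.3% × 7/12 = €2,752.7500
Total = €3,855.0417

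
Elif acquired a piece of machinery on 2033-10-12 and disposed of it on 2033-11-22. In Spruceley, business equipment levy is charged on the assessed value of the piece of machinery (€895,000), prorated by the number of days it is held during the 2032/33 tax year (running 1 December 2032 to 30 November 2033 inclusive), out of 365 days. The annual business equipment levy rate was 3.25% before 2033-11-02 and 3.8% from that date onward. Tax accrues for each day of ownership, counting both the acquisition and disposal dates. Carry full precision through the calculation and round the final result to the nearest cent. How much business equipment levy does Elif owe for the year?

€3,630.27

2033-10-12 to 2033-11-01: 21 days at 3.25% → €895,000 × 3.25% × 21/365 = €1,673.5274
2033-11-02 to 2033-11-22: 21 days at 3.8% → €895,000 × 3.8% × 21/365 = €1,956.7397
Total = €3,630.2671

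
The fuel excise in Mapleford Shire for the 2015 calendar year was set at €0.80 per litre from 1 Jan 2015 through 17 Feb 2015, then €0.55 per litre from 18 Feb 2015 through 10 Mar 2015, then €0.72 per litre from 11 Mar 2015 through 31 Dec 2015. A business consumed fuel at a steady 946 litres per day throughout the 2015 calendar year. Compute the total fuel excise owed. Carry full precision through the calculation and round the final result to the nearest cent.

1 Jan – 17 Feb 2015: 48 days × 946 litres/day = 45,408 litres at €0.80/litre → €36,326.40
18 Feb – 10 Mar 2015: 21 days × 946 litres/day = 19,866 litres at €0.55/litre → €10,926.30
11 Mar – 31 Dec 2015: 296 days × 946 litres/day = 280,016 litres at €0.72/litre → €201,611.52

€248,864.22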